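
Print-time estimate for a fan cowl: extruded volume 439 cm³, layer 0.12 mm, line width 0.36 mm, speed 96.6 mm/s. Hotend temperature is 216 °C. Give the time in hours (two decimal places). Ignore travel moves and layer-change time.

Bead cross-section = 0.12 × 0.36 = 0.0432 mm².
Total extruded path = 439000/0.0432 = 10162037 mm.
Print-move time = 10162037 / 96.6 = 105197.1 s.
That's 105197.1 s → 29.22 hours.

29.22 hours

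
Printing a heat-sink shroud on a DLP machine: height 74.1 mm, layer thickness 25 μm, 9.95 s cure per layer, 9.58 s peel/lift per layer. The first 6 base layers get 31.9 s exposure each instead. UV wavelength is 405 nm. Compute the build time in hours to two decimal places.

Number of layers: 74.1 / 0.025 → 2964 (rounded up).
Base layers = 6 × (31.9 + 9.58), so 248.88 s.
Regular layers: 2958 × (9.95 + 9.58) → 57769.74 s.
Total = 248.88 + 57769.74 = 58018.62 s = 16.12 hours.

16.12 hours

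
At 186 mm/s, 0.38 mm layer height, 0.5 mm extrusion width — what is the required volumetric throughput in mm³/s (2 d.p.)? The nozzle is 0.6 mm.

35.34

Bead cross-section = 0.38 × 0.5, so 0.19 mm².
Q = v·A = 186 × 0.19 = 35.34 mm³/s.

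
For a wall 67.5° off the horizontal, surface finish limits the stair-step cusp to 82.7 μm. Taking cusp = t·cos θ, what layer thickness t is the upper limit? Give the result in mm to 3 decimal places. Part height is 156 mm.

Layer height = cusp / cos(67.5°) = 0.0827 / 0.3827 = 0.216 mm.

0.216 mm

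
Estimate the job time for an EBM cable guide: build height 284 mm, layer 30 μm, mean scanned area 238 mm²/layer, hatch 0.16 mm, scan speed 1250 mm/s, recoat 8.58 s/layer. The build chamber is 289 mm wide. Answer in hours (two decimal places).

Layer count = ceil(284 / 0.03) = 9467.
Scan path per layer: 238 / 0.16 → 1487.5 mm.
Per-layer scan time: 1487.5 / 1250 → 1.19 s.
Time per layer = 1.19 + 8.58, so 9.77 s.
9467 layers × 9.77 s/layer = 92492.59 s, i.e. 25.69 hours.

25.69 hours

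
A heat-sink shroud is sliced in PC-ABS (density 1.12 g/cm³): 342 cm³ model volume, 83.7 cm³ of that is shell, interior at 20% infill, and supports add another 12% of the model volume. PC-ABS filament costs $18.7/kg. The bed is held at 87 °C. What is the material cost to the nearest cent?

$3.69

Infill region = 342 − 83.7 = 258.3 cm³.
Infill volume = 0.20 × 258.3, so 51.66 cm³.
Support = 0.12 × 342 = 41.04 cm³.
Total extruded: 83.7 + 51.66 + 41.04 → 176.4 cm³.
Mass = 176.4 × 1.12 = 197.568 g.
At $18.7/kg: 197.568/1000 × 18.7 = $3.69.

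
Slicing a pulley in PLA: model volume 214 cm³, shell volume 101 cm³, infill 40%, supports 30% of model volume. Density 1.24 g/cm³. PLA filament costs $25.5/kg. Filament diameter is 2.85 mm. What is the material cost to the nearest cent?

Interior volume: 214 − 101 → 113 cm³.
Deposited infill: 0.40 × 113 → 45.2 cm³.
Support = 0.30 × 214 = 64.2 cm³.
Deposited volume = 101 + 45.2 + 64.2 = 210.4 cm³.
Mass: 210.4 × 1.24 → 260.896 g.
Cost = 260.896 g / 1000 × $25.5/kg = $6.65.

$6.65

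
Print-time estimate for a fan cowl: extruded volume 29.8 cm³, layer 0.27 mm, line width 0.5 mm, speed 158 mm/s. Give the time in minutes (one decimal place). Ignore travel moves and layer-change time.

Bead cross-section = 0.27 × 0.5 = 0.135 mm².
Total extruded path = 29800/0.135 = 220740.7 mm.
Print-move time: 220740.7 / 158 → 1397.1 s.
In the requested units: 1397.1 s = 23.3 minutes.

23.3 minutes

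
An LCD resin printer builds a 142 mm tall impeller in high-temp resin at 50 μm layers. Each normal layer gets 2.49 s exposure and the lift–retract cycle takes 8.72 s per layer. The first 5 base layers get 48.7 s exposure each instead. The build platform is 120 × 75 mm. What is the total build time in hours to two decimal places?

Layer count = ceil(142 / 0.05) = 2840.
Base layers = 5 × (48.7 + 8.72), so 287.1 s.
Regular layers: 2835 × (2.49 + 8.72) → 31780.35 s.
Total = 287.1 + 31780.35 = 32067.45 s = 8.91 hours.

8.91 hours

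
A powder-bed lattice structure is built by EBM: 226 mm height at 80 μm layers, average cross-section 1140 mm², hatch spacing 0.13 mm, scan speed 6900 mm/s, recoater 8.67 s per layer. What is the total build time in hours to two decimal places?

7.80 hours

Layer count = ceil(226 / 0.08) = 2825.
Hatch length per layer: 1140 / 0.13 → 8769.2 mm.
Beam time per layer: 8769.2 / 6900 → 1.2709 s.
Layer cycle = 1.2709 + 8.67, so 9.9409 s.
Total: 2825 × 9.9409 s = 28083.0425 s → 7.80 hours.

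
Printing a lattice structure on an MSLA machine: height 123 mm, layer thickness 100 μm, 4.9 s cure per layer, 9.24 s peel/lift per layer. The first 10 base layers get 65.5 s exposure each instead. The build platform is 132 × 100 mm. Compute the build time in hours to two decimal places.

Layer count = ceil(123 / 0.1) = 1230.
Burn-in layers: 10 × (65.5 + 9.24) → 747.4 s.
Regular layers = 1220 × (4.9 + 9.24) = 17250.8 s.
Total = 747.4 + 17250.8 = 17998.2 s = 5.00 hours.

5.00 hours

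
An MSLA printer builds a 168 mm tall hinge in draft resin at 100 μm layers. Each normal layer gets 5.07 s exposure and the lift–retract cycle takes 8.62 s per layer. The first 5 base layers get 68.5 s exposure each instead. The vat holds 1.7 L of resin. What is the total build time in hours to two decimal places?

6.48 hours

Layer count = ceil(168 / 0.1) = 1680.
Burn-in layers = 5 × (68.5 + 8.62) = 385.6 s.
Normal layers = 1675 × (5.07 + 8.62), so 22930.75 s.
Sum: 385.6 + 22930.75 = 23316.35 s → 6.48 hours.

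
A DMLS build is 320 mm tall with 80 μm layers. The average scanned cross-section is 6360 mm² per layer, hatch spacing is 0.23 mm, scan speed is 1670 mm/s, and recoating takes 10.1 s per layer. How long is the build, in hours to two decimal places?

29.62 hours

Layers = ⌈320/0.08⌉ = 4000.
Scan path per layer = 6360 / 0.23, so 27652.2 mm.
Laser time per layer: 27652.2 / 1670 → 16.5582 s.
Time per layer: 16.5582 + 10.1 → 26.6582 s.
Total: 4000 × 26.6582 s = 106632.8 s → 29.62 hours.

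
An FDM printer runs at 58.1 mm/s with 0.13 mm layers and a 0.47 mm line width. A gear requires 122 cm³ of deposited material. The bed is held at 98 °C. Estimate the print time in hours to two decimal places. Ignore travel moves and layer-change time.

Extrusion cross-section: 0.13 × 0.47 → 0.0611 mm².
Path length: 122000 mm³ / 0.0611 mm² → 1996726.7 mm.
Time extruding = 1996726.7 / 58.1 = 34367.1 s.
34367.1 s = 9.55 hours.

9.55 hours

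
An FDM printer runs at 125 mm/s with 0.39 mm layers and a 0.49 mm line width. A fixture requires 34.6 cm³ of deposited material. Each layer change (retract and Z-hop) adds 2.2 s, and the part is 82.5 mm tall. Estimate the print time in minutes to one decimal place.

Extrusion cross-section = 0.39 × 0.49 = 0.1911 mm².
Total extruded path = 34600/0.1911 = 181057 mm.
Print-move time = 181057 / 125, so 1448.5 s.
Layer count = ceil(82.5 / 0.39) = 212.
Non-print overhead: 212 × 2.2 → 466.4 s.
Altogether 1448.5 + 466.4 = 1914.9 s, i.e. 31.9 minutes.

31.9 minutes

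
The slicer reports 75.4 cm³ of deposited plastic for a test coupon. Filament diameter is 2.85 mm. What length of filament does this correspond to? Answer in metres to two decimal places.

Cross-section of 2.85 mm filament: π·(2.85/2)² = 6.3794 mm².
L = 75400 mm³ / 6.3794 mm² = 11819.29 mm, i.e. 11.82 m.

11.82 m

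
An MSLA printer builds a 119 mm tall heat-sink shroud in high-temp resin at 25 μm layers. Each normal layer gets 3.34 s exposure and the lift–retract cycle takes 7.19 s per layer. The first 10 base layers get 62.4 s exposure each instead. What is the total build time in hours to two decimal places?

14.09 hours

Number of layers: 119 / 0.025 → 4760 (rounded up).
Burn-in layers = 10 × (62.4 + 7.19), so 695.9 s.
Regular layers: 4750 × (3.34 + 7.19) → 50017.5 s.
Sum: 695.9 + 50017.5 = 50713.4 s → 14.09 hours.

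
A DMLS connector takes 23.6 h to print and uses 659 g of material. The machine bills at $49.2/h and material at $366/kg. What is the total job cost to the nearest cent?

Time charge = 49.2 × 23.6, so $1161.12.
Material charge: 366 × 659/1000 → $241.194.
Job cost: 1161.12 + 241.194 = 1402.314 ≈ $1402.31.

$1402.31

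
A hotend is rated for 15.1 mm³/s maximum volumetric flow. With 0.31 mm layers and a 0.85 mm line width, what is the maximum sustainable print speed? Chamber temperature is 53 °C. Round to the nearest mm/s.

Bead cross-section = 0.31 × 0.85 = 0.2635 mm².
Max speed = 15.1 / 0.2635 = 57.31 ≈ 57 mm/s.

57 mm/s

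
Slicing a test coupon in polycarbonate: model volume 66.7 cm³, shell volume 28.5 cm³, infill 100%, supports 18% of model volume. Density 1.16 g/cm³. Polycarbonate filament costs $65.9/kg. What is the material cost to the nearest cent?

Infill region = 66.7 − 28.5, so 38.2 cm³.
Infill deposited = 1.00 × 38.2 = 38.2 cm³.
Support = 0.18 × 66.7, so 12.006 cm³.
Total extruded: 28.5 + 38.2 + 12.006 → 78.706 cm³.
Mass = 78.706 × 1.16, so 91.29896 g.
At $65.9/kg: 91.29896/1000 × 65.9 = $6.02.

$6.02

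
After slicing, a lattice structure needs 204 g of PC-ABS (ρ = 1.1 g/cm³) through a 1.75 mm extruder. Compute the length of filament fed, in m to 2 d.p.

Extruded volume: 204/1.1 = 185.4545 cm³ (185454.5 mm³).
Cross-section of 1.75 mm filament: π·(1.75/2)² = 2.4053 mm².
Length = 185454.5 / 2.4053 = 77102.44 mm = 77.10 m.

77.10 m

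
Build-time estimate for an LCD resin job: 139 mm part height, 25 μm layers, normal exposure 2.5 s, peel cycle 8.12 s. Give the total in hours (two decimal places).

Layer count = ceil(139 / 0.025) = 5560.
Per-layer time = 2.5 + 8.12, so 10.62 s.
Total = 5560 × 10.62 = 59047.2 s = 16.40 hours.

16.40 hours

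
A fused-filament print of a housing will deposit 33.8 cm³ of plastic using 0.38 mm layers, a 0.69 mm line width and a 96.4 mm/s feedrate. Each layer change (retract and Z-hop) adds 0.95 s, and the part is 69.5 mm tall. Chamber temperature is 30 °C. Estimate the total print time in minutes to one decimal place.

25.2 minutes

Bead cross-section = 0.38 × 0.69 = 0.2622 mm².
Path length: 33800 mm³ / 0.2622 mm² → 128909.2 mm.
Extrusion time = 128909.2 / 96.4, so 1337.2 s.
Number of layers: 69.5 / 0.38 → 183 (rounded up).
Layer-change overhead = 183 × 0.95 = 173.85 s.
Total = 1337.2 + 173.85 = 1511.05 s = 25.2 minutes.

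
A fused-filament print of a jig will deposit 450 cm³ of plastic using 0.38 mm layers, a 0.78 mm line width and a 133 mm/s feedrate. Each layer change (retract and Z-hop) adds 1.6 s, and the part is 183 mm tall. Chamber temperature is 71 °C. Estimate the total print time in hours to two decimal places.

Line area = 0.38 × 0.78, so 0.2964 mm².
Total extruded path = 450000/0.2964 = 1518218.6 mm.
Print-move time = 1518218.6 / 133 = 11415.2 s.
Layer count = ceil(183 / 0.38) = 482.
Non-print overhead: 482 × 1.6 → 771.2 s.
Altogether 11415.2 + 771.2 = 12186.4 s, i.e. 3.39 hours.

3.39 hours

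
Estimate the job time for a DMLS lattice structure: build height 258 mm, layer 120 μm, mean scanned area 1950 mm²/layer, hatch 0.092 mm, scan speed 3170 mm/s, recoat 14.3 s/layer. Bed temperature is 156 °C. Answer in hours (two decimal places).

Number of layers: 258 / 0.12 → 2150 (rounded up).
Per-layer scan distance = 1950 / 0.092, so 21195.7 mm.
Per-layer scan time = 21195.7 / 3170, so 6.6863 s.
Layer cycle = 6.6863 + 14.3, so 20.9863 s.
Build time = 2150 × 20.9863 = 45120.545 s = 12.53 hours.

12.53 hours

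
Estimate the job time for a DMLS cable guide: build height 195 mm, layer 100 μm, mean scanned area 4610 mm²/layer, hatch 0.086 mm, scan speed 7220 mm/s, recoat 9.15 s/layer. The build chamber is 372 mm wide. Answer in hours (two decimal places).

Layers = ⌈195/0.1⌉ = 1950.
Per-layer scan distance = 4610 / 0.086, so 53604.7 mm.
Laser time per layer = 53604.7 / 7220 = 7.4245 s.
Time per layer = 7.4245 + 9.15 = 16.5745 s.
Build time = 1950 × 16.5745 = 32320.275 s = 8.98 hours.

8.98 hours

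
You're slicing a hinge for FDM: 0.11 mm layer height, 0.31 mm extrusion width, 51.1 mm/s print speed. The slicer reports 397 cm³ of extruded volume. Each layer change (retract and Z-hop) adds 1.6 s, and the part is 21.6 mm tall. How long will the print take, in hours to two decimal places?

63.37 hours

Extrusion cross-section = 0.11 × 0.31, so 0.0341 mm².
Total extruded path = 397000/0.0341 = 11642228.7 mm.
Time extruding: 11642228.7 / 51.1 → 227832.3 s.
Number of layers: 21.6 / 0.11 → 197 (rounded up).
Z-hop total: 197 × 1.6 → 315.2 s.
Altogether 227832.3 + 315.2 = 228147.5 s, i.e. 63.37 hours.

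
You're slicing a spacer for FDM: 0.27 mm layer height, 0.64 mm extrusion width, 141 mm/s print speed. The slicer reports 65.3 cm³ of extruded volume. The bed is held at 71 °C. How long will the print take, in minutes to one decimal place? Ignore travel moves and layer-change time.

Line area = 0.27 × 0.64 = 0.1728 mm².
Toolpath length = 65.3 cm³ / 0.1728 mm² = 65300 / 0.1728 = 377893.5 mm.
Time extruding: 377893.5 / 141 → 2680.1 s.
In the requested units: 2680.1 s = 44.7 minutes.

44.7 minutes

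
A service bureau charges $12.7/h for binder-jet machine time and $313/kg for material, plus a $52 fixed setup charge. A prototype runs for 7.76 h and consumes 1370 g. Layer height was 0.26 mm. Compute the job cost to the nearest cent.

$579.36

Machine cost: 12.7 × 7.76 → $98.552.
Material cost = 313 × 1370/1000, so $428.81.
Total = 98.552 + 428.81 + 52 = 579.362 ≈ $579.36.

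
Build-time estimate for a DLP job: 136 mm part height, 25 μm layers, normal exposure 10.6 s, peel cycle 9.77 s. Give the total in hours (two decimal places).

Layer count = ceil(136 / 0.025) = 5440.
Each layer takes: 10.6 + 9.77 → 20.37 s.
Total = 5440 × 20.37 = 110812.8 s = 30.78 hours.

30.78 hours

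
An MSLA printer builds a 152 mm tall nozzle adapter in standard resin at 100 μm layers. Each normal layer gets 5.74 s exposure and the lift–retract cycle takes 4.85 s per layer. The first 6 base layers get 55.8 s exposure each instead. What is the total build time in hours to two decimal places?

Layers = ⌈152/0.1⌉ = 1520.
Base layers = 6 × (55.8 + 4.85) = 363.9 s.
Regular layers = 1514 × (5.74 + 4.85) = 16033.26 s.
Sum: 363.9 + 16033.26 = 16397.16 s → 4.55 hours.

4.55 hours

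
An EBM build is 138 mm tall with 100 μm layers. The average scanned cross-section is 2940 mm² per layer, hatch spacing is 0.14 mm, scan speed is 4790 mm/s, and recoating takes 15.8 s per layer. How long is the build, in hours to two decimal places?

Layer count = ceil(138 / 0.1) = 1380.
Hatch length per layer: 2940 / 0.14 → 21000 mm.
Per-layer scan time = 21000 / 4790, so 4.3841 s.
Per-layer time = 4.3841 + 15.8, so 20.1841 s.
1380 layers × 20.1841 s/layer = 27854.058 s, i.e. 7.74 hours.

7.74 hours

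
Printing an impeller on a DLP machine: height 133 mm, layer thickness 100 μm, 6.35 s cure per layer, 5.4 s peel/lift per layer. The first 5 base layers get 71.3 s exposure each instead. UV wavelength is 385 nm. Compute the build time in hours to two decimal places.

4.43 hours

Number of layers: 133 / 0.1 → 1330 (rounded up).
Burn-in layers: 5 × (71.3 + 5.4) → 383.5 s.
Remaining layers = 1325 × (6.35 + 5.4) = 15568.75 s.
Total = 383.5 + 15568.75 = 15952.25 s = 4.43 hours.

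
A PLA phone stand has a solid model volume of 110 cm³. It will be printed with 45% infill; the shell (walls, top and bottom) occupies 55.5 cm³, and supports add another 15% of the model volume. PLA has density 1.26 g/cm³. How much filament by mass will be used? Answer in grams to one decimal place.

Volume inside the shell = 110 − 55.5 = 54.5 cm³.
Deposited infill = 0.45 × 54.5 = 24.525 cm³.
Support = 0.15 × 110, so 16.5 cm³.
Total printed volume: 55.5 + 24.525 + 16.5 → 96.525 cm³.
Mass = 96.525 × 1.26, so 121.6215 g.

121.6 g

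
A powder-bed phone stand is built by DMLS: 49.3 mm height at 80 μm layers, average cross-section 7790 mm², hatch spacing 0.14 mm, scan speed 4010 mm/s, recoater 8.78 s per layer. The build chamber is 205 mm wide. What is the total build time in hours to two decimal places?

Layer count = ceil(49.3 / 0.08) = 617.
Hatch length per layer: 7790 / 0.14 → 55642.9 mm.
Scan time per layer = 55642.9 / 4010 = 13.876 s.
Time per layer: 13.876 + 8.78 → 22.656 s.
617 layers × 22.656 s/layer = 13978.752 s, i.e. 3.88 hours.

3.88 hours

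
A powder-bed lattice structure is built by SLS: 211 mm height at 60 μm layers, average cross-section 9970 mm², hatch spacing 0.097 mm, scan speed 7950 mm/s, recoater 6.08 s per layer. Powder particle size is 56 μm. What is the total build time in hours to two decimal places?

Layer count = ceil(211 / 0.06) = 3517.
Scan path per layer = 9970 / 0.097, so 102783.5 mm.
Scan time per layer = 102783.5 / 7950, so 12.9287 s.
Per-layer time = 12.9287 + 6.08, so 19.0087 s.
Total: 3517 × 19.0087 s = 66853.5979 s → 18.57 hours.

18.57 hours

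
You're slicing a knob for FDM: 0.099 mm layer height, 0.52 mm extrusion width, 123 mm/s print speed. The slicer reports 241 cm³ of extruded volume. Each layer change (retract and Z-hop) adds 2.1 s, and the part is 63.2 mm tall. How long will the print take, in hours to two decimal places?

Line area = 0.099 × 0.52, so 0.05148 mm².
Toolpath length = 241 cm³ / 0.05148 mm² = 241000 / 0.05148 = 4681429.7 mm.
Print-move time = 4681429.7 / 123, so 38060.4 s.
Number of layers: 63.2 / 0.099 → 639 (rounded up).
Z-hop total = 639 × 2.1, so 1341.9 s.
Total = 38060.4 + 1341.9 = 39402.3 s = 10.95 hours.

10.95 hours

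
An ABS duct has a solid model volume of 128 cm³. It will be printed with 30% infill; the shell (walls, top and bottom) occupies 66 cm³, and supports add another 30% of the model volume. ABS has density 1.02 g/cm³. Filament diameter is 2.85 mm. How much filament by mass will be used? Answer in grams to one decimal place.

Infill region = 128 − 66 = 62 cm³.
Infill deposited = 0.30 × 62 = 18.6 cm³.
Support = 0.30 × 128, so 38.4 cm³.
Total extruded = 66 + 18.6 + 38.4 = 123 cm³.
Mass = 123 × 1.02, so 125.46 g.

125.5 g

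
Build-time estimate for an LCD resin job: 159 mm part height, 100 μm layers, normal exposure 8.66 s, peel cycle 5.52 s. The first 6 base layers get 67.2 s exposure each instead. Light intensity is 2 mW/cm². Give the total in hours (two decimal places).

Layers = ⌈159/0.1⌉ = 1590.
Burn-in layers = 6 × (67.2 + 5.52) = 436.32 s.
Normal layers = 1584 × (8.66 + 5.52), so 22461.12 s.
Total = 436.32 + 22461.12 = 22897.44 s = 6.36 hours.

6.36 hours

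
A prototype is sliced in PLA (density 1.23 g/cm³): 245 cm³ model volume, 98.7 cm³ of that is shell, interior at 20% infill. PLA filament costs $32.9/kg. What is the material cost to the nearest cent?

$5.18

Volume inside the shell: 245 − 98.7 → 146.3 cm³.
Infill deposited = 0.20 × 146.3, so 29.26 cm³.
Total printed volume = 98.7 + 29.26, so 127.96 cm³.
Mass = 127.96 × 1.23, so 157.3908 g.
Cost = 157.3908 g / 1000 × $32.9/kg = $5.18.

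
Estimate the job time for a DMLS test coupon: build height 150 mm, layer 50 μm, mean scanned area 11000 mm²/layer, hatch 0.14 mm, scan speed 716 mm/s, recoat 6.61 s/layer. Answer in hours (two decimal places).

96.96 hours

Layer count = ceil(150 / 0.05) = 3000.
Scan path per layer: 11000 / 0.14 → 78571.4 mm.
Scan time per layer = 78571.4 / 716 = 109.7366 s.
Per-layer time = 109.7366 + 6.61 = 116.3466 s.
Build time = 3000 × 116.3466 = 349039.8 s = 96.96 hours.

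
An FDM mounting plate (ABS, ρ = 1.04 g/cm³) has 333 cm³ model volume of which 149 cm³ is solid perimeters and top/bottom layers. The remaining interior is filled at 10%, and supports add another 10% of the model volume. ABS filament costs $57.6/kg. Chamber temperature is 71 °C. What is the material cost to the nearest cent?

$12.02

Infill region = 333 − 149, so 184 cm³.
Infill deposited = 0.10 × 184, so 18.4 cm³.
Support = 0.10 × 333 = 33.3 cm³.
Deposited volume = 149 + 18.4 + 33.3, so 200.7 cm³.
Mass = 200.7 × 1.04 = 208.728 g.
Cost = 208.728 g / 1000 × $57.6/kg = $12.02.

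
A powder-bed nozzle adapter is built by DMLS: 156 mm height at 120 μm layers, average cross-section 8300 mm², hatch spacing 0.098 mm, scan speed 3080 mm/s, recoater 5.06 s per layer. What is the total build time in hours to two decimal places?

11.76 hours

Number of layers: 156 / 0.12 → 1300 (rounded up).
Scan path per layer = 8300 / 0.098 = 84693.9 mm.
Scan time per layer: 84693.9 / 3080 → 27.498 s.
Per-layer time = 27.498 + 5.06, so 32.558 s.
Total: 1300 × 32.558 s = 42325.4 s → 11.76 hours.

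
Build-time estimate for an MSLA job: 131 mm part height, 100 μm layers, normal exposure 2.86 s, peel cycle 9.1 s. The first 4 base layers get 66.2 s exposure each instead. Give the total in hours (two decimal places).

4.42 hours

Number of layers: 131 / 0.1 → 1310 (rounded up).
Bottom layers: 4 × (66.2 + 9.1) → 301.2 s.
Regular layers = 1306 × (2.86 + 9.1), so 15619.76 s.
Total = 301.2 + 15619.76 = 15920.96 s = 4.42 hours.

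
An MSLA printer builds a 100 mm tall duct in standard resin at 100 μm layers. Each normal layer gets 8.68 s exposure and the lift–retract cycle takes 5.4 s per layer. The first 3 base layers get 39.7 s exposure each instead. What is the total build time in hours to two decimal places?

Layers = ⌈100/0.1⌉ = 1000.
Burn-in layers = 3 × (39.7 + 5.4) = 135.3 s.
Regular layers = 997 × (8.68 + 5.4), so 14037.76 s.
Sum: 135.3 + 14037.76 = 14173.06 s → 3.94 hours.

3.94 hours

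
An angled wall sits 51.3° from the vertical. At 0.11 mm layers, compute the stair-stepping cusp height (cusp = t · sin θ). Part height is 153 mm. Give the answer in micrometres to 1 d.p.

85.8 μm

Cusp = layer height × sin(51.3°) = 0.11 × 0.7804 = 0.085844 mm = 85.8 μm.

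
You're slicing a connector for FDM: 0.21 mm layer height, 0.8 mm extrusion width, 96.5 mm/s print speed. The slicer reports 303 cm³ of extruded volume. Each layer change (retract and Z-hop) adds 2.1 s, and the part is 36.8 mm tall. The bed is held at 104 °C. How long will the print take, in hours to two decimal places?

5.29 hours

Extrusion cross-section = 0.21 × 0.8 = 0.168 mm².
Total extruded path = 303000/0.168 = 1803571.4 mm.
Extrusion time = 1803571.4 / 96.5, so 18689.9 s.
Layer count = ceil(36.8 / 0.21) = 176.
Non-print overhead = 176 × 2.1 = 369.6 s.
Altogether 18689.9 + 369.6 = 19059.5 s, i.e. 5.29 hours.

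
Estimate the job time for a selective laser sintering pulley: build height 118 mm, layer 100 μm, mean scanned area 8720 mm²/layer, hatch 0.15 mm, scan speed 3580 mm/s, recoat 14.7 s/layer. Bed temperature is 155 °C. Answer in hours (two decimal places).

Layer count = ceil(118 / 0.1) = 1180.
Scan path per layer = 8720 / 0.15, so 58133.3 mm.
Scan time per layer = 58133.3 / 3580 = 16.2384 s.
Layer cycle = 16.2384 + 14.7, so 30.9384 s.
1180 layers × 30.9384 s/layer = 36507.312 s, i.e. 10.14 hours.

10.14 hours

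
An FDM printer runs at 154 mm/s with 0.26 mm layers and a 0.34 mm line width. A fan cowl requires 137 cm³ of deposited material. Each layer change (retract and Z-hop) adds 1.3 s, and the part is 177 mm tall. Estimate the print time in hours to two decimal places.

3.04 hours

Line area = 0.26 × 0.34, so 0.0884 mm².
Path length: 137000 mm³ / 0.0884 mm² → 1549773.8 mm.
Extrusion time = 1549773.8 / 154 = 10063.5 s.
Layer count = ceil(177 / 0.26) = 681.
Z-hop total = 681 × 1.3, so 885.3 s.
Total = 10063.5 + 885.3 = 10948.8 s = 3.04 hours.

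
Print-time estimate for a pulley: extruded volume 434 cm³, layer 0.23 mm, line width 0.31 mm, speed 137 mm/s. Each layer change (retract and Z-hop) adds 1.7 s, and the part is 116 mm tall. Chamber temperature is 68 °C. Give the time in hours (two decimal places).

Bead cross-section = 0.23 × 0.31, so 0.0713 mm².
Path length: 434000 mm³ / 0.0713 mm² → 6086956.5 mm.
Time extruding = 6086956.5 / 137, so 44430.3 s.
Layers = ⌈116/0.23⌉ = 505.
Layer-change overhead: 505 × 1.7 → 858.5 s.
Total = 44430.3 + 858.5 = 45288.8 s = 12.58 hours.

12.58 hours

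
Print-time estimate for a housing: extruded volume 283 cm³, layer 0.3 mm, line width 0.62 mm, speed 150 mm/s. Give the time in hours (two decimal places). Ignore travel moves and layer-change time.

2.82 hours

Bead cross-section: 0.3 × 0.62 → 0.186 mm².
Toolpath length = 283 cm³ / 0.186 mm² = 283000 / 0.186 = 1521505.4 mm.
Extrusion time = 1521505.4 / 150, so 10143.4 s.
In the requested units: 10143.4 s = 2.82 hours.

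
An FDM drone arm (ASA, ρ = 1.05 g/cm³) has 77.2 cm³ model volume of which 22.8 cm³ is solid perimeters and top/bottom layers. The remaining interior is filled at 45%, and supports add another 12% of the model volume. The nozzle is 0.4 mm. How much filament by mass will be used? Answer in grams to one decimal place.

Infill region = 77.2 − 22.8 = 54.4 cm³.
Infill deposited: 0.45 × 54.4 → 24.48 cm³.
Support = 0.12 × 77.2, so 9.264 cm³.
Total extruded = 22.8 + 24.48 + 9.264, so 56.544 cm³.
Mass = 56.544 × 1.05, so 59.3712 g.

59.4 g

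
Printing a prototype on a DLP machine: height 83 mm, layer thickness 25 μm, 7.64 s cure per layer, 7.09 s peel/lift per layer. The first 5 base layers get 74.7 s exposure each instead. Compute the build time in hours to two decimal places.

13.68 hours

Layers = ⌈83/0.025⌉ = 3320.
Base layers = 5 × (74.7 + 7.09), so 408.95 s.
Normal layers = 3315 × (7.64 + 7.09) = 48829.95 s.
Sum: 408.95 + 48829.95 = 49238.9 s → 13.68 hours.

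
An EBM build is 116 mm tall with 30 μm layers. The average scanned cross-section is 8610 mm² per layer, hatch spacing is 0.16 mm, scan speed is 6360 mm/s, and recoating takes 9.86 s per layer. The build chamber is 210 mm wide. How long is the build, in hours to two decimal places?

19.68 hours

Layer count = ceil(116 / 0.03) = 3867.
Scan path per layer = 8610 / 0.16 = 53812.5 mm.
Scan time per layer: 53812.5 / 6360 → 8.4611 s.
Layer cycle = 8.4611 + 9.86, so 18.3211 s.
Total: 3867 × 18.3211 s = 70847.6937 s → 19.68 hours.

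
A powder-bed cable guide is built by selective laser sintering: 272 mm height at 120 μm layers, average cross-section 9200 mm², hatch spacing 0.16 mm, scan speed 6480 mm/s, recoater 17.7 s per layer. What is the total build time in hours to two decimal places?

Number of layers: 272 / 0.12 → 2267 (rounded up).
Scan path per layer: 9200 / 0.16 → 57500 mm.
Laser time per layer = 57500 / 6480, so 8.8735 s.
Layer cycle = 8.8735 + 17.7, so 26.5735 s.
Build time = 2267 × 26.5735 = 60242.1245 s = 16.73 hours.

16.73 hours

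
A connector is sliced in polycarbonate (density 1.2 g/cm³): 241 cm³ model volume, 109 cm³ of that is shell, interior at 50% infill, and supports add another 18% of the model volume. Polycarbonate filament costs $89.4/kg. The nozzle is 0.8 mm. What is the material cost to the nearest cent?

$23.43

Volume inside the shell: 241 − 109 → 132 cm³.
Infill volume: 0.50 × 132 → 66 cm³.
Support = 0.18 × 241 = 43.38 cm³.
Deposited volume = 109 + 66 + 43.38, so 218.38 cm³.
Mass = 218.38 × 1.2 = 262.056 g.
Cost = 262.056 g / 1000 × $89.4/kg = $23.43.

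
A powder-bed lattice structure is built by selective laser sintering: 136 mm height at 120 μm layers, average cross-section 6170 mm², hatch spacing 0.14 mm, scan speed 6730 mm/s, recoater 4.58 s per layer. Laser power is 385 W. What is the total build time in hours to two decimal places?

Number of layers: 136 / 0.12 → 1134 (rounded up).
Scan path per layer: 6170 / 0.14 → 44071.4 mm.
Scan time per layer: 44071.4 / 6730 → 6.5485 s.
Layer cycle = 6.5485 + 4.58 = 11.1285 s.
1134 layers × 11.1285 s/layer = 12619.719 s, i.e. 3.51 hours.

3.51 hours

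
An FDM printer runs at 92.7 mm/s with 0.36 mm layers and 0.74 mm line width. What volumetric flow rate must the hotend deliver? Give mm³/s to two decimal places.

Extrusion cross-section = 0.36 × 0.74 = 0.2664 mm².
Q = v·A = 92.7 × 0.2664 = 24.70 mm³/s.

24.70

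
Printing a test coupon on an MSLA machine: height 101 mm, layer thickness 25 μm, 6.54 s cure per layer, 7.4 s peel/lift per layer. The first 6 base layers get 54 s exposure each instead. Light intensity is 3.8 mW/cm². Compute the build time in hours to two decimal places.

Number of layers: 101 / 0.025 → 4040 (rounded up).
Burn-in layers = 6 × (54 + 7.4) = 368.4 s.
Normal layers = 4034 × (6.54 + 7.4) = 56233.96 s.
Sum: 368.4 + 56233.96 = 56602.36 s → 15.72 hours.

15.72 hours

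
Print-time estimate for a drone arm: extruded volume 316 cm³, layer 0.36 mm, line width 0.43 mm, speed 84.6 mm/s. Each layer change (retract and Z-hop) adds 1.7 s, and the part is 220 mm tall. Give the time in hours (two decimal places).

6.99 hours

Extrusion cross-section = 0.36 × 0.43 = 0.1548 mm².
Total extruded path = 316000/0.1548 = 2041343.7 mm.
Print-move time = 2041343.7 / 84.6, so 24129.4 s.
Number of layers: 220 / 0.36 → 612 (rounded up).
Z-hop total = 612 × 1.7, so 1040.4 s.
Total = 24129.4 + 1040.4 = 25169.8 s = 6.99 hours.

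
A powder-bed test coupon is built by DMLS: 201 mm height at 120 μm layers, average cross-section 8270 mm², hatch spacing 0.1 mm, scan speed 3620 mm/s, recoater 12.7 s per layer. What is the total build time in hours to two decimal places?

Number of layers: 201 / 0.12 → 1675 (rounded up).
Hatch length per layer: 8270 / 0.1 → 82700 mm.
Per-layer scan time = 82700 / 3620 = 22.8453 s.
Time per layer: 22.8453 + 12.7 → 35.5453 s.
Total: 1675 × 35.5453 s = 59538.3775 s → 16.54 hours.

16.54 hours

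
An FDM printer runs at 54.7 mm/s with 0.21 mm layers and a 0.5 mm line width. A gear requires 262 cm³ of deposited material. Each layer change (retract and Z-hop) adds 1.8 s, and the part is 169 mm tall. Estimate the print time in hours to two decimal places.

13.07 hours

Line area = 0.21 × 0.5, so 0.105 mm².
Total extruded path = 262000/0.105 = 2495238.1 mm.
Extrusion time = 2495238.1 / 54.7, so 45616.8 s.
Number of layers: 169 / 0.21 → 805 (rounded up).
Non-print overhead: 805 × 1.8 → 1449 s.
Total = 45616.8 + 1449 = 47065.8 s = 13.07 hours.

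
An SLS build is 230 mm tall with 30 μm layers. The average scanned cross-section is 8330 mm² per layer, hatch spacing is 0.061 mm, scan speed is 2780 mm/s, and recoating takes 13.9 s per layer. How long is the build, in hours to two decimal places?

134.22 hours

Layer count = ceil(230 / 0.03) = 7667.
Hatch length per layer: 8330 / 0.061 → 136557.4 mm.
Scan time per layer = 136557.4 / 2780 = 49.1214 s.
Layer cycle = 49.1214 + 13.9, so 63.0214 s.
Build time = 7667 × 63.0214 = 483185.0738 s = 134.22 hours.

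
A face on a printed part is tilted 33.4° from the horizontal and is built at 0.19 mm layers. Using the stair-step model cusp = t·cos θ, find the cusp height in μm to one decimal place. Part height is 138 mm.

h_c = t·cos θ = 0.19 × 0.8348 = 0.158612 mm (158.6 μm).

158.6 μm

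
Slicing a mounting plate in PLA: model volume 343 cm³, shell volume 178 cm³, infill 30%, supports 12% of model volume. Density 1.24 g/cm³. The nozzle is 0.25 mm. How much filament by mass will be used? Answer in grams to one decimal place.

Volume inside the shell: 343 − 178 → 165 cm³.
Infill deposited = 0.30 × 165, so 49.5 cm³.
Support = 0.12 × 343 = 41.16 cm³.
Total printed volume = 178 + 49.5 + 41.16 = 268.66 cm³.
Mass: 268.66 × 1.24 → 333.1384 g.

333.1 g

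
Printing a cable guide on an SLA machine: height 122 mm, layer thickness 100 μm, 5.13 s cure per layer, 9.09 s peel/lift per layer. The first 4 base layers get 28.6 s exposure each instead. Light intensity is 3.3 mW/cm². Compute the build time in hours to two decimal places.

4.85 hours

Layers = ⌈122/0.1⌉ = 1220.
Burn-in layers = 4 × (28.6 + 9.09), so 150.76 s.
Remaining layers: 1216 × (5.13 + 9.09) → 17291.52 s.
Sum: 150.76 + 17291.52 = 17442.28 s → 4.85 hours.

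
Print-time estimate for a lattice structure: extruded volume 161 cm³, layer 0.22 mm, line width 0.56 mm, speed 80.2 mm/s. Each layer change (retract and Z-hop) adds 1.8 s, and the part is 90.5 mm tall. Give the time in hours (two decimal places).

4.73 hours

Line area: 0.22 × 0.56 → 0.1232 mm².
Path length: 161000 mm³ / 0.1232 mm² → 1306818.2 mm.
Print-move time: 1306818.2 / 80.2 → 16294.5 s.
Number of layers: 90.5 / 0.22 → 412 (rounded up).
Z-hop total = 412 × 1.8, so 741.6 s.
Altogether 16294.5 + 741.6 = 17036.1 s, i.e. 4.73 hours.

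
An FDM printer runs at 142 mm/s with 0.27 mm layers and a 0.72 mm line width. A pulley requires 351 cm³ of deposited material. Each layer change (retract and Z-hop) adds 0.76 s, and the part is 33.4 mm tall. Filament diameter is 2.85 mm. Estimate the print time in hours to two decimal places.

3.56 hours

Bead cross-section = 0.27 × 0.72 = 0.1944 mm².
Toolpath length = 351 cm³ / 0.1944 mm² = 351000 / 0.1944 = 1805555.6 mm.
Extrusion time = 1805555.6 / 142 = 12715.2 s.
Layer count = ceil(33.4 / 0.27) = 124.
Non-print overhead = 124 × 0.76 = 94.24 s.
Altogether 12715.2 + 94.24 = 12809.44 s, i.e. 3.56 hours.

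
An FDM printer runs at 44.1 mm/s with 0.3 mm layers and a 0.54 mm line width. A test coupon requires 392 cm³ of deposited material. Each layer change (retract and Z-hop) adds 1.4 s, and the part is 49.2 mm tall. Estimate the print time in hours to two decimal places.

Bead cross-section = 0.3 × 0.54 = 0.162 mm².
Total extruded path = 392000/0.162 = 2419753.1 mm.
Extrusion time = 2419753.1 / 44.1 = 54869.7 s.
Layers = ⌈49.2/0.3⌉ = 164.
Non-print overhead: 164 × 1.4 → 229.6 s.
Total = 54869.7 + 229.6 = 55099.3 s = 15.31 hours.

15.31 hours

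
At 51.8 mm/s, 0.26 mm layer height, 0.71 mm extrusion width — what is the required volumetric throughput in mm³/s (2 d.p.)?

9.56

A = 0.26 × 0.71, so 0.1846 mm².
Volumetric flow = 51.8 × 0.1846 = 9.56 mm³/s.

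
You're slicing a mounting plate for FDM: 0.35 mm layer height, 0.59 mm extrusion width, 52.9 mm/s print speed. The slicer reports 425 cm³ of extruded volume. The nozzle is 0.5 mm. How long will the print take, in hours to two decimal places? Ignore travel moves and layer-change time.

10.81 hours

Bead cross-section = 0.35 × 0.59, so 0.2065 mm².
Path length: 425000 mm³ / 0.2065 mm² → 2058111.4 mm.
Print-move time = 2058111.4 / 52.9, so 38905.7 s.
Converting: 38905.7 s = 10.81 hours.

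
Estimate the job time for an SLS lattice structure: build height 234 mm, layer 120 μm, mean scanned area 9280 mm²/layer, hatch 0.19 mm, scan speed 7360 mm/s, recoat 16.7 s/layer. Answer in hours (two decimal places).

Layer count = ceil(234 / 0.12) = 1950.
Scan path per layer: 9280 / 0.19 → 48842.1 mm.
Per-layer scan time = 48842.1 / 7360, so 6.6362 s.
Time per layer = 6.6362 + 16.7, so 23.3362 s.
1950 layers × 23.3362 s/layer = 45505.59 s, i.e. 12.64 hours.

12.64 hours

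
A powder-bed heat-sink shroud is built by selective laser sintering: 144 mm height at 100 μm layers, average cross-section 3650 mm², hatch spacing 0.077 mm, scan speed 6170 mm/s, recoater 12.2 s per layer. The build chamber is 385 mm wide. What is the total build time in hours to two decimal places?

7.95 hours

Number of layers: 144 / 0.1 → 1440 (rounded up).
Per-layer scan distance = 3650 / 0.077 = 47402.6 mm.
Scan time per layer: 47402.6 / 6170 → 7.6828 s.
Time per layer = 7.6828 + 12.2 = 19.8828 s.
Build time = 1440 × 19.8828 = 28631.232 s = 7.95 hours.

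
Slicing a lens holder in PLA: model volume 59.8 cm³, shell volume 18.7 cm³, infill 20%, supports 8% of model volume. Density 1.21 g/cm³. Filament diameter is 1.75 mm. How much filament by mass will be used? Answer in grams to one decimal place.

Interior volume: 59.8 − 18.7 → 41.1 cm³.
Infill volume: 0.20 × 41.1 → 8.22 cm³.
Support: 0.08 × 59.8 → 4.784 cm³.
Total printed volume = 18.7 + 8.22 + 4.784, so 31.704 cm³.
Mass: 31.704 × 1.21 → 38.36184 g.

38.4 g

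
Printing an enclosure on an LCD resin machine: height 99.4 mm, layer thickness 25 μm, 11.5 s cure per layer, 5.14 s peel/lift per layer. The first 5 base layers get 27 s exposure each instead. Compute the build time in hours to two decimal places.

18.40 hours

Number of layers: 99.4 / 0.025 → 3976 (rounded up).
Burn-in layers = 5 × (27 + 5.14) = 160.7 s.
Normal layers = 3971 × (11.5 + 5.14), so 66077.44 s.
Total = 160.7 + 66077.44 = 66238.14 s = 18.40 hours.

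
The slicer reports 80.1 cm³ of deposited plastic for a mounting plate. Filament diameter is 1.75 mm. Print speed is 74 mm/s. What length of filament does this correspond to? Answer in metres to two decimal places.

33.30 m

Cross-section of 1.75 mm filament: π·(1.75/2)² = 2.4053 mm².
L = 80100 mm³ / 2.4053 mm² = 33301.46 mm, i.e. 33.30 m.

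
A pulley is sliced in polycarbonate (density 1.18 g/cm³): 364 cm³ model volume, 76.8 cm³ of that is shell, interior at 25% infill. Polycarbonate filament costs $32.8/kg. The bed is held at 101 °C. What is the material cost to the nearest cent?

Interior volume = 364 − 76.8, so 287.2 cm³.
Deposited infill = 0.25 × 287.2, so 71.8 cm³.
Deposited volume: 76.8 + 71.8 → 148.6 cm³.
Mass: 148.6 × 1.18 → 175.348 g.
Cost = 175.348 g / 1000 × $32.8/kg = $5.75.

$5.75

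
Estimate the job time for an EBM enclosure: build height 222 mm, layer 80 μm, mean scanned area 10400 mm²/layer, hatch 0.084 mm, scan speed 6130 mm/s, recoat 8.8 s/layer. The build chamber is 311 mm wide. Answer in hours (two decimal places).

Number of layers: 222 / 0.08 → 2775 (rounded up).
Per-layer scan distance = 10400 / 0.084 = 123809.5 mm.
Beam time per layer: 123809.5 / 6130 → 20.1973 s.
Per-layer time = 20.1973 + 8.8, so 28.9973 s.
2775 layers × 28.9973 s/layer = 80467.5075 s, i.e. 22.35 hours.

22.35 hours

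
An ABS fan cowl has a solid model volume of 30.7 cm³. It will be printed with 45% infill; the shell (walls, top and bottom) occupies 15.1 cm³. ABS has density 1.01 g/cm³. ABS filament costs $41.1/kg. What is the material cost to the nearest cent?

Volume inside the shell: 30.7 − 15.1 → 15.6 cm³.
Infill deposited = 0.45 × 15.6 = 7.02 cm³.
Total extruded = 15.1 + 7.02, so 22.12 cm³.
Mass: 22.12 × 1.01 → 22.3412 g.
Cost = 22.3412 g / 1000 × $41.1/kg = $0.92.

$0.92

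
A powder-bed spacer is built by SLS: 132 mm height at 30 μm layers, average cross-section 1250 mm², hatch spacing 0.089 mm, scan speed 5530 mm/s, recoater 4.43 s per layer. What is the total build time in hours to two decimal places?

8.52 hours

Layers = ⌈132/0.03⌉ = 4400.
Per-layer scan distance = 1250 / 0.089 = 14044.9 mm.
Per-layer scan time: 14044.9 / 5530 → 2.5398 s.
Per-layer time = 2.5398 + 4.43, so 6.9698 s.
4400 layers × 6.9698 s/layer = 30667.12 s, i.e. 8.52 hours.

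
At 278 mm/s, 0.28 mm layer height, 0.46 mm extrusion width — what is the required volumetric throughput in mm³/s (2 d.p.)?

35.81

Extrusion cross-section: 0.28 × 0.46 → 0.1288 mm².
Volumetric flow = 278 × 0.1288 = 35.81 mm³/s.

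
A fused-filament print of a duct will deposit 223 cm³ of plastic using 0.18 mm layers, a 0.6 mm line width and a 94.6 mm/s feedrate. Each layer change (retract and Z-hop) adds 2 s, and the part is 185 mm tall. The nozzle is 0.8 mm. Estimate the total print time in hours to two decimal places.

6.63 hours

Line area = 0.18 × 0.6, so 0.108 mm².
Total extruded path = 223000/0.108 = 2064814.8 mm.
Print-move time = 2064814.8 / 94.6 = 21826.8 s.
Number of layers: 185 / 0.18 → 1028 (rounded up).
Layer-change overhead = 1028 × 2 = 2056 s.
Total = 21826.8 + 2056 = 23882.8 s = 6.63 hours.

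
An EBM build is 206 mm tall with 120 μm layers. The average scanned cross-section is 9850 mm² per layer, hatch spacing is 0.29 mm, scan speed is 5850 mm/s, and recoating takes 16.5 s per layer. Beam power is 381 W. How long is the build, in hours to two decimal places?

Number of layers: 206 / 0.12 → 1717 (rounded up).
Hatch length per layer = 9850 / 0.29 = 33965.5 mm.
Beam time per layer = 33965.5 / 5850, so 5.8061 s.
Per-layer time = 5.8061 + 16.5 = 22.3061 s.
Build time = 1717 × 22.3061 = 38299.5737 s = 10.64 hours.

10.64 hours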